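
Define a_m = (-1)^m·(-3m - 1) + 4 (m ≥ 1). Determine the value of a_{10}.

-27

(-1)^10 = 1; -3m - 1 at m=10 is -31; so a_{10} = -27.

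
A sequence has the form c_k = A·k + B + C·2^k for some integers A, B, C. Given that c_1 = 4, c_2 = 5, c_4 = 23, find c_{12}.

8159

At k = 1, 2, 4: A + B + 2C = 4; 2A + B + 4C = 5; 4A + B + 16C = 23.
Subtracting the first from the second: A + 2C = 1.
Subtracting the second from the third: 2A + 12C = 18.
Solving: C = 2, A = -3, then B = 3.
Hence c_{12} = -3·12 + 3 + 2·4096 = 8159.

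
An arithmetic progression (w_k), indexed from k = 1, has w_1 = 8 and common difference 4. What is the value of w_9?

40

w_k = 8 + (k - 1)·4.
w_9 = 8 + 8·4 = 40.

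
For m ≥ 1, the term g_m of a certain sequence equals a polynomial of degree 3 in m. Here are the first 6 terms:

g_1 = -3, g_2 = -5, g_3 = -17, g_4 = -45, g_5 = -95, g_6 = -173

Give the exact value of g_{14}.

-2525

1st diffs: -2, -12, -28, -50, -78.
2nd diffs: -10, -16, -22, -28.
3rd diffs: -6, -6, -6 (constant).
Newton forward-difference form: g_m = -3 + (-2)·C(m-1,1) + (-10)·C(m-1,2) + (-6)·C(m-1,3).
At m = 14: m-1 = 13, so g_{14} = -3 - 26 - 780 - 1716 = -2525.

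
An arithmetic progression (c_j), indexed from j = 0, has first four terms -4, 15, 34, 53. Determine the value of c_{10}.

Common difference d = 19.
c_j = -4 + (j - 0)·19.
c_{10} = -4 + 10·19 = 186.

186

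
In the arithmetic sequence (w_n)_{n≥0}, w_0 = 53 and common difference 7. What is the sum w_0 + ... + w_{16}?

1853

w_n = 53 + (n - 0)·7.
w_{16} = 165; S = 17·(53 + 165)/2 = 1853.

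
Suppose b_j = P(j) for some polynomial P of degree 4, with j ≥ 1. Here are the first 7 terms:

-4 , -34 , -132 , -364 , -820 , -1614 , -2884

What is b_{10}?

-11290

1st diffs: -30, -98, -232, -456, -794, -1270.
2nd diffs: -68, -134, -224, -338, -476.
3rd diffs: -66, -90, -114, -138.
4th diffs: -24, -24, -24 (constant).
Newton forward-difference form: b_j = -4 + (-30)·C(j-1,1) + (-68)·C(j-1,2) + (-66)·C(j-1,3) + (-24)·C(j-1,4).
At j = 10: j-1 = 9, so b_{10} = -4 - 270 - 2448 - 5544 - 3024 = -11290.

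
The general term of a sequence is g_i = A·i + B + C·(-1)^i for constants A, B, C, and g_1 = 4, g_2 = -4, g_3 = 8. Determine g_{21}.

44

At i = 1, 2, 3: A + B - C = 4; 2A + B + C = -4; 3A + B - C = 8.
Subtracting the first from the second: A + 2C = -8.
Subtracting the second from the third: A - 2C = 12.
Solving: C = -5, A = 2, then B = -3.
Therefore g_{21} = 42 + (-3) + (-5)·(-1) = 44.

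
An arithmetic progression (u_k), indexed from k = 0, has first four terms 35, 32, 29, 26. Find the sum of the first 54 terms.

Common difference d = -3.
u_k = 35 + (k - 0)·(-3).
u_{53} = -124; S = 54·(35 + (-124))/2 = -2403.

-2403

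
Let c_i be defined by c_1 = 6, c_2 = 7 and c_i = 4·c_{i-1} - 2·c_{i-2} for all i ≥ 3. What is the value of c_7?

1952

Iterate the recurrence:
c_3 = 16  c_4 = 50  c_5 = 168  c_6 = 572  c_7 = 1952.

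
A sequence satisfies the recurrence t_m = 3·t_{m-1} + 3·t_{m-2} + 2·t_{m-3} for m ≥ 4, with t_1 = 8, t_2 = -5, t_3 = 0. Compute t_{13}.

-258445

Compute successive terms:
t_4 = 1, t_5 = -7, t_6 = -18, t_7 = -73, t_8 = -287, t_9 = -1116, t_{10} = -4355, t_{11} = -16987, t_{12} = -66258, t_{13} = -258445.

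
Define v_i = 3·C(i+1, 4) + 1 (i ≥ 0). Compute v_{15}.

5461

C(16, 4) = 1820, so v_{15} = 5461.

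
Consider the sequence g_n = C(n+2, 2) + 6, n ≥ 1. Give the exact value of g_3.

C(5, 2) = 10, so g_3 = 16.

16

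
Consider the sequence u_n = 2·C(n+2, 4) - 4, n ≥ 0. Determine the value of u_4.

C(6, 4) = 15, so u_4 = 26.

26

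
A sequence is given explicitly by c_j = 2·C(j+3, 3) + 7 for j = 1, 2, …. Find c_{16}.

1945

C(19, 3) = 969, so c_{16} = 1945.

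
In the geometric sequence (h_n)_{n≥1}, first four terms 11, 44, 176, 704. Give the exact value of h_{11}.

Common ratio r = 4.
h_n = 11·4^(n-1).
h_{11} = 11·4^10 = 11534336.

11534336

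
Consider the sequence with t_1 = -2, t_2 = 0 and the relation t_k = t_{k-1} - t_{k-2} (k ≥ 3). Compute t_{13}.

Iterate the recurrence:
t_3 = 2, t_4 = 2, t_5 = 0, …, t_{10} = 2, t_{11} = 0, t_{12} = -2, t_{13} = -2.

-2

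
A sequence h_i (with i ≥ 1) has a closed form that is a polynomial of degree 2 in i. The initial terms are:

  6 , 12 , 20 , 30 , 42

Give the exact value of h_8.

90

1st diffs: 6, 8, 10, 12.
2nd diffs: 2, 2, 2 (constant).
Newton forward-difference form: h_i = 6 + 6·C(i-1,1) + 2·C(i-1,2).
At i = 8: i-1 = 7, so h_8 = 6 + 42 + 42 = 90.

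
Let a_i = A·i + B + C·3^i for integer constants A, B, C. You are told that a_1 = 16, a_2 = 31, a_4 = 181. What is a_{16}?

Plug in i = 1, 2, 4: A + B + 3C = 16; 2A + B + 9C = 31; 4A + B + 81C = 181.
Subtracting the first from the second: A + 6C = 15.
Subtracting the second from the third: 2A + 72C = 150.
Solving: C = 2, A = 3, then B = 7.
Therefore a_{16} = 48 + 7 + 2·43046721 = 86093497.

86093497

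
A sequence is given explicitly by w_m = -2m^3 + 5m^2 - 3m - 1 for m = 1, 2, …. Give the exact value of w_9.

w_9 = -2·9^3 + 5·9^2 - 3·9 - 1 = -1081.

-1081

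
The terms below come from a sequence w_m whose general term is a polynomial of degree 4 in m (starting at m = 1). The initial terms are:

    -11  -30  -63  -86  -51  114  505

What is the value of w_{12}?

10890

1st diffs: -19, -33, -23, 35, 165, 391.
2nd diffs: -14, 10, 58, 130, 226.
3rd diffs: 24, 48, 72, 96.
4th diffs: 24, 24, 24 (constant).
Newton forward-difference form: w_m = -11 + (-19)·C(m-1,1) + (-14)·C(m-1,2) + 24·C(m-1,3) + 24·C(m-1,4).
At m = 12: m-1 = 11, so w_{12} = -11 - 209 - 770 + 3960 + 7920 = 10890.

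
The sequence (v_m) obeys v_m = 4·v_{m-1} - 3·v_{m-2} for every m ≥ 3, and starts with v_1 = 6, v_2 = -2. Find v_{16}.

Applying the relation repeatedly:
v_3 = -26;  v_4 = -98;  v_5 = -314;  …;  v_{13} = -2125754;  v_{14} = -6377282;  v_{15} = -19131866;  v_{16} = -57395618.
(Characteristic roots are 3 and 1.)

-57395618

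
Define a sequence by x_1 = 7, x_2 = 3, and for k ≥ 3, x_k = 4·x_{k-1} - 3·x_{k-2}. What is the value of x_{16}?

-28697805

Step forward from the initial values:
x_3 = -9; x_4 = -45; x_5 = -153; …; x_{13} = -1062873; x_{14} = -3188637; x_{15} = -9565929; x_{16} = -28697805.
(Characteristic roots are 3 and 1.)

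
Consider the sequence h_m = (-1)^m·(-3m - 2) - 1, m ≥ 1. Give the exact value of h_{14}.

-45

(-1)^14 = 1; -3m - 2 at m=14 is -44; so h_{14} = -45.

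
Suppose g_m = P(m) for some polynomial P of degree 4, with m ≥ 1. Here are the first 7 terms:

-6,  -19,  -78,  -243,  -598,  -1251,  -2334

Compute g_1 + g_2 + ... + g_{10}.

-24813

1st diffs: -13, -59, -165, -355, -653, -1083.
2nd diffs: -46, -106, -190, -298, -430.
3rd diffs: -60, -84, -108, -132.
4th diffs: -24, -24, -24 (constant).
So g_m = -m^4 + 2m^2 - 4m - 3.
Continuing: -4003, -6438, -9843.
Summing m = 1..10 (10 terms) gives -24813.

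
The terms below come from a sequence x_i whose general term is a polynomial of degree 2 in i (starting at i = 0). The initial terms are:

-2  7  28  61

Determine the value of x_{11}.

1st diffs: 9, 21, 33.
2nd diffs: 12, 12 (constant).
Newton forward-difference form: x_i = -2 + 9·C(i,1) + 12·C(i,2).
At i = 11: i = 11, so x_{11} = -2 + 99 + 660 = 757.

757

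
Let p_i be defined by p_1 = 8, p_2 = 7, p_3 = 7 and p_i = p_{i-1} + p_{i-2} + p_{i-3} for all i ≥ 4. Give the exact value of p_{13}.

4720

Applying the relation repeatedly:
p_4 = 22, p_5 = 36, p_6 = 65, p_7 = 123, p_8 = 224, p_9 = 412, p_{10} = 759, p_{11} = 1395, p_{12} = 2566, p_{13} = 4720.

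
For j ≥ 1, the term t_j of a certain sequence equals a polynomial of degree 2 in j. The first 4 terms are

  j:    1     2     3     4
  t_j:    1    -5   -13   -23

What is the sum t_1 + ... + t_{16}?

-1824

1st diffs: -6, -8, -10.
2nd diffs: -2, -2 (constant).
So t_j = -j^2 - 3j + 5.
Continuing: …, -35, -49, -65, -83, …, t_{16} = -299.
Summing j = 1..16 (16 terms) gives -1824.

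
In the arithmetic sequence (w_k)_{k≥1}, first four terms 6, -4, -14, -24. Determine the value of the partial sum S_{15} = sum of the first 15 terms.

-960

Common difference d = -10.
w_k = 6 + (k - 1)·(-10).
w_{15} = -134; S = 15·(6 + (-134))/2 = -960.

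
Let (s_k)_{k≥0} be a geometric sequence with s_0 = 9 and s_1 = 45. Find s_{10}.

Common ratio r = 5.
s_k = 9·5^(k-0).
s_{10} = 9·5^10 = 87890625.

87890625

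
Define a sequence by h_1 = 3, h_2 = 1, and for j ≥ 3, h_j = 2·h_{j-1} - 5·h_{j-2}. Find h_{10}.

-2879

Iterate the recurrence:
h_3 = -13  h_4 = -31  h_5 = 3  h_6 = 161  h_7 = 307  h_8 = -191  h_9 = -1917  h_{10} = -2879.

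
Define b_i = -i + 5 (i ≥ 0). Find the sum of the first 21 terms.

Over i = 0..20: Σi = 210.
Total = (-1)·210 + (5)·21 = -105.

-105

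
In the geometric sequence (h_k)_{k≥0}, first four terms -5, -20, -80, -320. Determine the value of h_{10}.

Common ratio r = 4.
h_k = (-5)·4^(k-0).
h_{10} = (-5)·4^10 = -5242880.

-5242880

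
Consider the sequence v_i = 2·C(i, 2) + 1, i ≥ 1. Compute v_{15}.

C(15, 2) = 105, so v_{15} = 211.

211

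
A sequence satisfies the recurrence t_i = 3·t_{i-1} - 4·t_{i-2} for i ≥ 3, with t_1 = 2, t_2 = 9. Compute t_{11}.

Compute successive terms:
t_3 = 19, t_4 = 21, t_5 = -13, t_6 = -123, t_7 = -317, t_8 = -459, t_9 = -109, t_{10} = 1509, t_{11} = 4963.

4963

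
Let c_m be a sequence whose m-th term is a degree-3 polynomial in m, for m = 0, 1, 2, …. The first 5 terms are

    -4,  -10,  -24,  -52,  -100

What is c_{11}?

1st diffs: -6, -14, -28, -48.
2nd diffs: -8, -14, -20.
3rd diffs: -6, -6 (constant).
So c_m = -m^3 - m^2 - 4m - 4.
Evaluating at m = 11 gives c_{11} = -1500.

-1500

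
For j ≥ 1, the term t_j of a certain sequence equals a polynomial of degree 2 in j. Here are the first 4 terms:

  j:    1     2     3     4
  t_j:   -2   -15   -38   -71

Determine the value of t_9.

1st diffs: -13, -23, -33.
2nd diffs: -10, -10 (constant).
Newton forward-difference form: t_j = -2 + (-13)·C(j-1,1) + (-10)·C(j-1,2).
At j = 9: j-1 = 8, so t_9 = -2 - 104 - 280 = -386.

-386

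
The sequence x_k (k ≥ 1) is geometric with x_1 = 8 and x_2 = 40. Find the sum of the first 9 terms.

Common ratio r = 5.
x_k = 8·5^(k-1).
S = 8·(5^9 - 1)/(5 - 1) = 8·(1953125 - 1)/(4) = 3906248.

3906248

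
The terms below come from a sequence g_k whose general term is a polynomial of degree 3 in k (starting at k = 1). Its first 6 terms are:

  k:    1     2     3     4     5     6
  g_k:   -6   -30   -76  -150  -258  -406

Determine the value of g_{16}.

-5406

1st diffs: -24, -46, -74, -108, -148.
2nd diffs: -22, -28, -34, -40.
3rd diffs: -6, -6, -6 (constant).
So g_k = -k^3 - 5k^2 - 2k + 2.
Evaluating at k = 16 gives g_{16} = -5406.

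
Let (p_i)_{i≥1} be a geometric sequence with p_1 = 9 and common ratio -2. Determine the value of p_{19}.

2359296

p_i = 9·(-2)^(i-1).
p_{19} = 9·(-2)^18 = 2359296.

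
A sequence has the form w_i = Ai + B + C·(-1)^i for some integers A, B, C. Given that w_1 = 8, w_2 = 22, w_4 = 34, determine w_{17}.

At i = 1, 2, 4: A + B - C = 8; 2A + B + C = 22; 4A + B + C = 34.
Subtracting the first from the second: A + 2C = 14.
Subtracting the second from the third: 2A = 12.
Solving: C = 4, A = 6, then B = 6.
Therefore w_{17} = 102 + 6 + 4·(-1) = 104.

104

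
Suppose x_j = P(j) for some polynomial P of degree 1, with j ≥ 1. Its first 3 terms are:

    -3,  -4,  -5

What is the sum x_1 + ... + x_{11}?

-88

1st diffs: -1, -1 (constant).
So x_j = -j - 2.
Continuing: …, -6, -7, -8, -9, …, x_{11} = -13.
Summing j = 1..11 (11 terms) gives -88.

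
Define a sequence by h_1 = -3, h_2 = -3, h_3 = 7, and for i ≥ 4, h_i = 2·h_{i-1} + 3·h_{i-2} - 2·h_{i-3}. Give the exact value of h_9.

2785

h_4 = 11, h_5 = 49, h_6 = 117, h_7 = 359, h_8 = 971, h_9 = 2785.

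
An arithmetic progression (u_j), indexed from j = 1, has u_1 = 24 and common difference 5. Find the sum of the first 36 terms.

4014

u_j = 24 + (j - 1)·5.
u_{36} = 199; S = 36·(24 + 199)/2 = 4014.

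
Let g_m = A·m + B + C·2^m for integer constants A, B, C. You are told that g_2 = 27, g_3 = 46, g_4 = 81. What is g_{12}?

16425

At m = 2, 3, 4: 2A + B + 4C = 27; 3A + B + 8C = 46; 4A + B + 16C = 81.
Subtracting the first from the second: A + 4C = 19.
Subtracting the second from the third: A + 8C = 35.
Solving: C = 4, A = 3, then B = 5.
Therefore g_{12} = 36 + 5 + 4·4096 = 16425.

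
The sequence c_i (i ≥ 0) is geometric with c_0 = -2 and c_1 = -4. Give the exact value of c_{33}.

-17179869184

Common ratio r = 2.
c_i = (-2)·2^(i-0).
c_{33} = (-2)·2^33 = -17179869184.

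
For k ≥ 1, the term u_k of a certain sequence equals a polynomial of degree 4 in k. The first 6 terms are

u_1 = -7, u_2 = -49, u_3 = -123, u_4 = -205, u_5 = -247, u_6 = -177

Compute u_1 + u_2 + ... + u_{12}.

20992

1st diffs: -42, -74, -82, -42, 70.
2nd diffs: -32, -8, 40, 112.
3rd diffs: 24, 48, 72.
4th diffs: 24, 24 (constant).
So u_k = k^4 - 6k^3 - 5k^2 + 3.
Continuing: …, 101, 707, 1785, 3503, …, u_{12} = 9651.
Summing k = 1..12 (12 terms) gives 20992.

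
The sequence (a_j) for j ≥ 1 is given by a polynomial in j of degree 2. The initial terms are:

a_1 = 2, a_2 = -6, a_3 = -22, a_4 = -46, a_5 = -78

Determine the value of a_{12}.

-526

1st diffs: -8, -16, -24, -32.
2nd diffs: -8, -8, -8 (constant).
So a_j = -4j^2 + 4j + 2.
Evaluating at j = 12 gives a_{12} = -526.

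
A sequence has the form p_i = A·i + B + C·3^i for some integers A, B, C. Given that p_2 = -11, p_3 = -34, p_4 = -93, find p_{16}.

The three given values yield: 2A + B + 9C = -11; 3A + B + 27C = -34; 4A + B + 81C = -93.
Subtracting the first from the second: A + 18C = -23.
Subtracting the second from the third: A + 54C = -59.
Solving: C = -1, A = -5, then B = 8.
So p_i = -5·i + 8 + (-1)·3^i; at i=16 this is -43046793.

-43046793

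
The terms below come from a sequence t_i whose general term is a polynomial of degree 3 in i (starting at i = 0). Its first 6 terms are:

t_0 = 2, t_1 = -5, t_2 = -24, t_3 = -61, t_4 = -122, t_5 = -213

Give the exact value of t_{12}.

1st diffs: -7, -19, -37, -61, -91.
2nd diffs: -12, -18, -24, -30.
3rd diffs: -6, -6, -6 (constant).
Newton forward-difference form: t_i = 2 + (-7)·C(i,1) + (-12)·C(i,2) + (-6)·C(i,3).
At i = 12: i = 12, so t_{12} = 2 - 84 - 792 - 1320 = -2194.

-2194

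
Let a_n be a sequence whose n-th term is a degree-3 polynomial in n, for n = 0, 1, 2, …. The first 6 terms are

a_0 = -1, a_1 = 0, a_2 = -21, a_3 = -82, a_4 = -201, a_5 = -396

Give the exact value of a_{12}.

1st diffs: 1, -21, -61, -119, -195.
2nd diffs: -22, -40, -58, -76.
3rd diffs: -18, -18, -18 (constant).
So a_n = -3n^3 - 2n^2 + 6n - 1.
Evaluating at n = 12 gives a_{12} = -5401.

-5401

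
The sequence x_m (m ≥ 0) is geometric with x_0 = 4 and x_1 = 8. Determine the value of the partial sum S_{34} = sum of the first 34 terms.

68719476732

Common ratio r = 2.
x_m = 4·2^(m-0).
S = 4·(2^34 - 1)/(2 - 1) = 4·(17179869184 - 1)/(1) = 68719476732.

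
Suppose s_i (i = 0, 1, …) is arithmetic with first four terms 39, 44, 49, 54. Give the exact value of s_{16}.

119

Common difference d = 5.
s_i = 39 + (i - 0)·5.
s_{16} = 39 + 16·5 = 119.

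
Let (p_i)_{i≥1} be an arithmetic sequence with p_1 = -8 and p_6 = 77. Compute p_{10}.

145

Common difference d = (77 - (-8)) / (6 - 1) = 17.
p_i = -8 + (i - 1)·17.
p_{10} = -8 + 9·17 = 145.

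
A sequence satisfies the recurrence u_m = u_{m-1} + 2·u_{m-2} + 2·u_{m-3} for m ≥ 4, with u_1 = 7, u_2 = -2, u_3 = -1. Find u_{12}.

2431

Step forward from the initial values:
u_4 = 9, u_5 = 3, u_6 = 19, u_7 = 43, u_8 = 87, u_9 = 211, u_{10} = 471, u_{11} = 1067, u_{12} = 2431.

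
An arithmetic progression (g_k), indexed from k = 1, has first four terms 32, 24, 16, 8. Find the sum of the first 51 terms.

-8568

Common difference d = -8.
g_k = 32 + (k - 1)·(-8).
g_{51} = -368; S = 51·(32 + (-368))/2 = -8568.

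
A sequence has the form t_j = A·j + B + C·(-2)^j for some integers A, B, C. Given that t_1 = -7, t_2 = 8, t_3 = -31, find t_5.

-109

At j = 1, 2, 3: A + B - 2C = -7; 2A + B + 4C = 8; 3A + B - 8C = -31.
Subtracting the first from the second: A + 6C = 15.
Subtracting the second from the third: A - 12C = -39.
Solving: C = 3, A = -3, then B = 2.
So t_j = -3·j + 2 + 3·(-2)^j; at j=5 this is -109.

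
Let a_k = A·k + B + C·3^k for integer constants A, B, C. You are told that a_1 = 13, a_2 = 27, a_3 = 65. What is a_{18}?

Plug in k = 1, 2, 3: A + B + 3C = 13; 2A + B + 9C = 27; 3A + B + 27C = 65.
Subtracting the first from the second: A + 6C = 14.
Subtracting the second from the third: A + 18C = 38.
Solving: C = 2, A = 2, then B = 5.
Therefore a_{18} = 36 + 5 + 2·387420489 = 774841019.

774841019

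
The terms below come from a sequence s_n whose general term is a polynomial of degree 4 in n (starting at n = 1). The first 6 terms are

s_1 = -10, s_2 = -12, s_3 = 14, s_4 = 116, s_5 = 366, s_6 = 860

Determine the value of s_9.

1st diffs: -2, 26, 102, 250, 494.
2nd diffs: 28, 76, 148, 244.
3rd diffs: 48, 72, 96.
4th diffs: 24, 24 (constant).
Newton forward-difference form: s_n = -10 + (-2)·C(n-1,1) + 28·C(n-1,2) + 48·C(n-1,3) + 24·C(n-1,4).
At n = 9: n-1 = 8, so s_9 = -10 - 16 + 784 + 2688 + 1680 = 5126.

5126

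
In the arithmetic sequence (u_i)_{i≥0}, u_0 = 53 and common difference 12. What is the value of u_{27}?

u_i = 53 + (i - 0)·12.
u_{27} = 53 + 27·12 = 377.

377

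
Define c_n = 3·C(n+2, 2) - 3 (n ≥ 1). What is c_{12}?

270

C(14, 2) = 91, so c_{12} = 270.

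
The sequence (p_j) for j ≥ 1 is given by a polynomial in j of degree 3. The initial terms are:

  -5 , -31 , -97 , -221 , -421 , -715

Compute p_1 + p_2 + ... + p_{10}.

-9800

1st diffs: -26, -66, -124, -200, -294.
2nd diffs: -40, -58, -76, -94.
3rd diffs: -18, -18, -18 (constant).
Newton forward-difference form: p_j = -5 + (-26)·C(j-1,1) + (-40)·C(j-1,2) + (-18)·C(j-1,3).
Continuing: -1121, -1657, -2341, -3191.
Summing j = 1..10 (10 terms) gives -9800.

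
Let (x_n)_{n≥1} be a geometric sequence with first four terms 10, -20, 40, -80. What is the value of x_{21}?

10485760

Common ratio r = -2.
x_n = 10·(-2)^(n-1).
x_{21} = 10·(-2)^20 = 10485760.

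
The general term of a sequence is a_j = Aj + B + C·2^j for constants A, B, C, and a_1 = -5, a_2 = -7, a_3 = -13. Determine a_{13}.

-16361

Write the equations: A + B + 2C = -5; 2A + B + 4C = -7; 3A + B + 8C = -13.
Subtracting the first from the second: A + 2C = -2.
Subtracting the second from the third: A + 4C = -6.
Solving: C = -2, A = 2, then B = -3.
Therefore a_{13} = 26 + (-3) + (-2)·8192 = -16361.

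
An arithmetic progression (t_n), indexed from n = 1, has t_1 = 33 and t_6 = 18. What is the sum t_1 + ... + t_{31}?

-372

Common difference d = (18 - 33) / (6 - 1) = -3.
t_n = 33 + (n - 1)·(-3).
t_{31} = -57; S = 31·(33 + (-57))/2 = -372.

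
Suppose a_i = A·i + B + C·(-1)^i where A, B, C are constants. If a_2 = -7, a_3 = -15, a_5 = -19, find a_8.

-19

Write the equations: 2A + B + C = -7; 3A + B - C = -15; 5A + B - C = -19.
Subtracting the first from the second: A - 2C = -8.
Subtracting the second from the third: 2A = -4.
Solving: C = 3, A = -2, then B = -6.
Therefore a_8 = -16 + (-6) + 3·1 = -19.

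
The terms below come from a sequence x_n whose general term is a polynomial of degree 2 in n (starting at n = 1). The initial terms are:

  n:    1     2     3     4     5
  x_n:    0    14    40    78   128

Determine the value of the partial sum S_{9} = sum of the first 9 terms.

1st diffs: 14, 26, 38, 50.
2nd diffs: 12, 12, 12 (constant).
Newton forward-difference form: x_n = 14·C(n-1,1) + 12·C(n-1,2).
Continuing: 190, 264, 350, 448.
Summing n = 1..9 (9 terms) gives 1512.

1512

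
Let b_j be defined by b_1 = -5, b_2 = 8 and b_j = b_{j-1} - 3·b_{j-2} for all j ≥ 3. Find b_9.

b_3 = 23; b_4 = -1; b_5 = -70; b_6 = -67; b_7 = 143; b_8 = 344; b_9 = -85.

-85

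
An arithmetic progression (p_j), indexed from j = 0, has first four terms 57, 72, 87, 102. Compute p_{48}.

Common difference d = 15.
p_j = 57 + (j - 0)·15.
p_{48} = 57 + 48·15 = 777.

777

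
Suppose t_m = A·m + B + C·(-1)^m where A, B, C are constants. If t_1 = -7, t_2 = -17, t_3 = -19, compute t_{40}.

-245

Write the equations: A + B - C = -7; 2A + B + C = -17; 3A + B - C = -19.
Subtracting the first from the second: A + 2C = -10.
Subtracting the second from the third: A - 2C = -2.
Solving: C = -2, A = -6, then B = -3.
So t_m = -6·m + (-3) + (-2)·(-1)^m; at m=40 this is -245.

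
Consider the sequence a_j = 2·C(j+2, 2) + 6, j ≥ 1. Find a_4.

C(6, 2) = 15, so a_4 = 36.

36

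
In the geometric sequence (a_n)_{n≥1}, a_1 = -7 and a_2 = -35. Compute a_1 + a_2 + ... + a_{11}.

-85449217

Common ratio r = 5.
a_n = (-7)·5^(n-1).
S = (-7)·(5^11 - 1)/(5 - 1) = (-7)·(48828125 - 1)/(4) = -85449217.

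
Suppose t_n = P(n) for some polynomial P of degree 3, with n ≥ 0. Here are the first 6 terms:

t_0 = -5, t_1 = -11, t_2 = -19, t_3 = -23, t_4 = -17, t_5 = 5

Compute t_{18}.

1st diffs: -6, -8, -4, 6, 22.
2nd diffs: -2, 4, 10, 16.
3rd diffs: 6, 6, 6 (constant).
So t_n = n^3 - 4n^2 - 3n - 5.
Evaluating at n = 18 gives t_{18} = 4477.

4477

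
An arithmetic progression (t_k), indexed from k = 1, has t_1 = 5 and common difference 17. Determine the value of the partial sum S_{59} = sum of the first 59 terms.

29382

t_k = 5 + (k - 1)·17.
t_{59} = 991; S = 59·(5 + 991)/2 = 29382.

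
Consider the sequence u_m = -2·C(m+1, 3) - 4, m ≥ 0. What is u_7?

-116

C(8, 3) = 56, so u_7 = -116.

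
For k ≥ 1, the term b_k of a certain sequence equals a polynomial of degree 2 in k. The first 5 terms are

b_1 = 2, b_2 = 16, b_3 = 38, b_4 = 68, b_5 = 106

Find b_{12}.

1st diffs: 14, 22, 30, 38.
2nd diffs: 8, 8, 8 (constant).
Newton forward-difference form: b_k = 2 + 14·C(k-1,1) + 8·C(k-1,2).
At k = 12: k-1 = 11, so b_{12} = 2 + 154 + 440 = 596.

596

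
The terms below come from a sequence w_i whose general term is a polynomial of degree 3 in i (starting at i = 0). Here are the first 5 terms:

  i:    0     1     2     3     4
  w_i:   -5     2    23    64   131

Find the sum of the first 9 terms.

2139

1st diffs: 7, 21, 41, 67.
2nd diffs: 14, 20, 26.
3rd diffs: 6, 6 (constant).
Newton forward-difference form: w_i = -5 + 7·C(i,1) + 14·C(i,2) + 6·C(i,3).
Continuing: 230, 367, 548, 779.
Summing i = 0..8 (9 terms) gives 2139.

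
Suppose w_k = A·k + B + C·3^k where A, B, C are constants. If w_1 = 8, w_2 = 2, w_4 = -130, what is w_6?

Write the equations: A + B + 3C = 8; 2A + B + 9C = 2; 4A + B + 81C = -130.
Subtracting the first from the second: A + 6C = -6.
Subtracting the second from the third: 2A + 72C = -132.
Solving: C = -2, A = 6, then B = 8.
Therefore w_6 = 36 + 8 + (-2)·729 = -1414.

-1414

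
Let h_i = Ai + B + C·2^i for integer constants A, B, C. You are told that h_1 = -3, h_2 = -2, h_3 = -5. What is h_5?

The three given values yield: A + B + 2C = -3; 2A + B + 4C = -2; 3A + B + 8C = -5.
Subtracting the first from the second: A + 2C = 1.
Subtracting the second from the third: A + 4C = -3.
Solving: C = -2, A = 5, then B = -4.
So h_i = 5·i + (-4) + (-2)·2^i; at i=5 this is -43.

-43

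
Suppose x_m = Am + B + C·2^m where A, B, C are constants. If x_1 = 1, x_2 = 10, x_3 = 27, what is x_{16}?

Write the equations: A + B + 2C = 1; 2A + B + 4C = 10; 3A + B + 8C = 27.
Subtracting the first from the second: A + 2C = 9.
Subtracting the second from the third: A + 4C = 17.
Solving: C = 4, A = 1, then B = -8.
Therefore x_{16} = 16 + (-8) + 4·65536 = 262152.

262152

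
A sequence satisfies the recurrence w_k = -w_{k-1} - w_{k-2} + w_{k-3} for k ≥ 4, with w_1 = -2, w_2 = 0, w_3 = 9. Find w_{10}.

-80

Iterate the recurrence:
w_4 = -11; w_5 = 2; w_6 = 18; w_7 = -31; w_8 = 15; w_9 = 34; w_{10} = -80.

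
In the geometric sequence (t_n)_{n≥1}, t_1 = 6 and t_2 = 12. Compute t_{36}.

Common ratio r = 2.
t_n = 6·2^(n-1).
t_{36} = 6·2^35 = 206158430208.

206158430208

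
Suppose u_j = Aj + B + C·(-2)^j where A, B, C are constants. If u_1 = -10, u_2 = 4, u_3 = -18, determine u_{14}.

At j = 1, 2, 3: A + B - 2C = -10; 2A + B + 4C = 4; 3A + B - 8C = -18.
Subtracting the first from the second: A + 6C = 14.
Subtracting the second from the third: A - 12C = -22.
Solving: C = 2, A = 2, then B = -8.
So u_j = 2·j + (-8) + 2·(-2)^j; at j=14 this is 32788.

32788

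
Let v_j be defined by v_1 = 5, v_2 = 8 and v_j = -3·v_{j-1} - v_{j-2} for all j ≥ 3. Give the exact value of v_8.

3736

Step forward from the initial values:
v_3 = -29;  v_4 = 79;  v_5 = -208;  v_6 = 545;  v_7 = -1427;  v_8 = 3736.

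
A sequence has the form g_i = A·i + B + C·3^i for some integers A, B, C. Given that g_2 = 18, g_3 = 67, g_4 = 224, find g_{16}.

At i = 2, 3, 4: 2A + B + 9C = 18; 3A + B + 27C = 67; 4A + B + 81C = 224.
Subtracting the first from the second: A + 18C = 49.
Subtracting the second from the third: A + 54C = 157.
Solving: C = 3, A = -5, then B = 1.
Therefore g_{16} = -80 + 1 + 3·43046721 = 129140084.

129140084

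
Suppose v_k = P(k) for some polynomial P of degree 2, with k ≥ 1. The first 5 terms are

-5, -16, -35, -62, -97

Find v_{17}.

1st diffs: -11, -19, -27, -35.
2nd diffs: -8, -8, -8 (constant).
So v_k = -4k^2 + k - 2.
Evaluating at k = 17 gives v_{17} = -1141.

-1141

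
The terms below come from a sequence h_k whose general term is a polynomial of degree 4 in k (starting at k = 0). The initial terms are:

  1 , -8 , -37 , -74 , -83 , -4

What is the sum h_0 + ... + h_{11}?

1st diffs: -9, -29, -37, -9, 79.
2nd diffs: -20, -8, 28, 88.
3rd diffs: 12, 36, 60.
4th diffs: 24, 24 (constant).
Newton forward-difference form: h_k = 1 + (-9)·C(k,1) + (-20)·C(k,2) + 12·C(k,3) + 24·C(k,4).
Continuing: …, 247, 778, 1721, 3232, …, h_{11} = 8702.
Summing k = 0..11 (12 terms) gives 19966.

19966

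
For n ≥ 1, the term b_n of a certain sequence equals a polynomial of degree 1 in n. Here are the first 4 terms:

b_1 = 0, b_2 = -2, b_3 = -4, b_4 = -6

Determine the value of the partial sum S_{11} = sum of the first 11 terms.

1st diffs: -2, -2, -2 (constant).
So b_n = -2n + 2.
Continuing: …, -8, -10, -12, -14, …, b_{11} = -20.
Summing n = 1..11 (11 terms) gives -110.

-110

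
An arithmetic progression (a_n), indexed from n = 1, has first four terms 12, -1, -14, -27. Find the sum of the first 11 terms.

-583

Common difference d = -13.
a_n = 12 + (n - 1)·(-13).
a_{11} = -118; S = 11·(12 + (-118))/2 = -583.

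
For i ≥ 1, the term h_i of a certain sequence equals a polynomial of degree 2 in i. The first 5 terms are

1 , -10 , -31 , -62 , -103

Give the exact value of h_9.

1st diffs: -11, -21, -31, -41.
2nd diffs: -10, -10, -10 (constant).
So h_i = -5i^2 + 4i + 2.
Evaluating at i = 9 gives h_9 = -367.

-367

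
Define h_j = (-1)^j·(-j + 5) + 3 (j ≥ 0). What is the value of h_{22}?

(-1)^22 = 1; -j + 5 at j=22 is -17; so h_{22} = -14.

-14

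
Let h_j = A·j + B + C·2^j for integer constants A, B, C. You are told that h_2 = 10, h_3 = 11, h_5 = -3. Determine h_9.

-463

The three given values yield: 2A + B + 4C = 10; 3A + B + 8C = 11; 5A + B + 32C = -3.
Subtracting the first from the second: A + 4C = 1.
Subtracting the second from the third: 2A + 24C = -14.
Solving: C = -1, A = 5, then B = 4.
Therefore h_9 = 45 + 4 + (-1)·512 = -463.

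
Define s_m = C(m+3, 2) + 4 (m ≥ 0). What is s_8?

59

C(11, 2) = 55, so s_8 = 59.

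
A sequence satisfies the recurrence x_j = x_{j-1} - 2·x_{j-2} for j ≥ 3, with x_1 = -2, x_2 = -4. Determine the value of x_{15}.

360

x_3 = 0, x_4 = 8, x_5 = 8, …, x_{12} = -136, x_{13} = -88, x_{14} = 184, x_{15} = 360.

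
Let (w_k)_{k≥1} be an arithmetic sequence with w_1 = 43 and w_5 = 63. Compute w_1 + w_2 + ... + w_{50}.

Common difference d = (63 - 43) / (5 - 1) = 5.
w_k = 43 + (k - 1)·5.
w_{50} = 288; S = 50·(43 + 288)/2 = 8275.

8275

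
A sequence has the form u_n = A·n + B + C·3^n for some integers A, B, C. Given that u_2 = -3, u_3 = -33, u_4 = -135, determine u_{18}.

The three given values yield: 2A + B + 9C = -3; 3A + B + 27C = -33; 4A + B + 81C = -135.
Subtracting the first from the second: A + 18C = -30.
Subtracting the second from the third: A + 54C = -102.
Solving: C = -2, A = 6, then B = 3.
Therefore u_{18} = 108 + 3 + (-2)·387420489 = -774840867.

-774840867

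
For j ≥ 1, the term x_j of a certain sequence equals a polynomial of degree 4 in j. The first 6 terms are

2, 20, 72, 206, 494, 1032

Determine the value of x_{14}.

33776

1st diffs: 18, 52, 134, 288, 538.
2nd diffs: 34, 82, 154, 250.
3rd diffs: 48, 72, 96.
4th diffs: 24, 24 (constant).
Newton forward-difference form: x_j = 2 + 18·C(j-1,1) + 34·C(j-1,2) + 48·C(j-1,3) + 24·C(j-1,4).
At j = 14: j-1 = 13, so x_{14} = 2 + 234 + 2652 + 13728 + 17160 = 33776.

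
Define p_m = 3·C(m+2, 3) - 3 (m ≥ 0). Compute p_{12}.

C(14, 3) = 364, so p_{12} = 1089.

1089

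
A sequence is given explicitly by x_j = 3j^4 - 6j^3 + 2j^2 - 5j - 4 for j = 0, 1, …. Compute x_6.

x_6 = 3·6^4 - 6·6^3 + 2·6^2 - 5·6 - 4 = 2630.

2630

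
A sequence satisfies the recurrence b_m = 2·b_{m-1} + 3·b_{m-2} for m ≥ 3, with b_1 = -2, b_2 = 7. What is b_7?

Compute successive terms:
b_3 = 8  b_4 = 37  b_5 = 98  b_6 = 307  b_7 = 908.
(Characteristic roots are 3 and -1.)

908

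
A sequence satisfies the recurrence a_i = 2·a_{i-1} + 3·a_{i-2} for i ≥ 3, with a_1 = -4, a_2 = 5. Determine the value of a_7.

178

Applying the relation repeatedly:
a_3 = -2;  a_4 = 11;  a_5 = 16;  a_6 = 65;  a_7 = 178.
(Characteristic roots are 3 and -1.)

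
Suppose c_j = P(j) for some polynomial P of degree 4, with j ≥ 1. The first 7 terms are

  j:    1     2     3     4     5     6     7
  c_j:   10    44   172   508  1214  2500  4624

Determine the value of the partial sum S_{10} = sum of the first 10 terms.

1st diffs: 34, 128, 336, 706, 1286, 2124.
2nd diffs: 94, 208, 370, 580, 838.
3rd diffs: 114, 162, 210, 258.
4th diffs: 48, 48, 48 (constant).
Newton forward-difference form: c_j = 10 + 34·C(j-1,1) + 94·C(j-1,2) + 114·C(j-1,3) + 48·C(j-1,4).
Continuing: 7892, 12658, 19324.
Summing j = 1..10 (10 terms) gives 48946.

48946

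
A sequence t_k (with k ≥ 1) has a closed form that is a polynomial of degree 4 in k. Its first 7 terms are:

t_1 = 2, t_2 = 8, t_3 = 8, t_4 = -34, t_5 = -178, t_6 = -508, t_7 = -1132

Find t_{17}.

1st diffs: 6, 0, -42, -144, -330, -624.
2nd diffs: -6, -42, -102, -186, -294.
3rd diffs: -36, -60, -84, -108.
4th diffs: -24, -24, -24 (constant).
Newton forward-difference form: t_k = 2 + 6·C(k-1,1) + (-6)·C(k-1,2) + (-36)·C(k-1,3) + (-24)·C(k-1,4).
At k = 17: k-1 = 16, so t_{17} = 2 + 96 - 720 - 20160 - 43680 = -64462.

-64462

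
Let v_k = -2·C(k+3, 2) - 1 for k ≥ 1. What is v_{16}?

-343

C(19, 2) = 171, so v_{16} = -343.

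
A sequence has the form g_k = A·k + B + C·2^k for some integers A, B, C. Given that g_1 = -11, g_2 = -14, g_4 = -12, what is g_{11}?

Plug in k = 1, 2, 4: A + B + 2C = -11; 2A + B + 4C = -14; 4A + B + 16C = -12.
Subtracting the first from the second: A + 2C = -3.
Subtracting the second from the third: 2A + 12C = 2.
Solving: C = 1, A = -5, then B = -8.
Hence g_{11} = -5·11 + (-8) + 1·2048 = 1985.

1985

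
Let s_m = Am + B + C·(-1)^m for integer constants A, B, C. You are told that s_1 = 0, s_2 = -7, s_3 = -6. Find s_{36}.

At m = 1, 2, 3: A + B - C = 0; 2A + B + C = -7; 3A + B - C = -6.
Subtracting the first from the second: A + 2C = -7.
Subtracting the second from the third: A - 2C = 1.
Solving: C = -2, A = -3, then B = 1.
Hence s_{36} = -3·36 + 1 + (-2)·1 = -109.

-109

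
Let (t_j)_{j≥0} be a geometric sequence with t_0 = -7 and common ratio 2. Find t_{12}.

-28672

t_j = (-7)·2^(j-0).
t_{12} = (-7)·2^12 = -28672.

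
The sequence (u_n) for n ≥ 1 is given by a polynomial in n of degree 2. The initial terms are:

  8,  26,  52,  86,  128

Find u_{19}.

1556

1st diffs: 18, 26, 34, 42.
2nd diffs: 8, 8, 8 (constant).
So u_n = 4n^2 + 6n - 2.
Evaluating at n = 19 gives u_{19} = 1556.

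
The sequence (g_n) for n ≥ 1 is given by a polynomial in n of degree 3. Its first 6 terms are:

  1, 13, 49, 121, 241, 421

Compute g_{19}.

13681

1st diffs: 12, 36, 72, 120, 180.
2nd diffs: 24, 36, 48, 60.
3rd diffs: 12, 12, 12 (constant).
Newton forward-difference form: g_n = 1 + 12·C(n-1,1) + 24·C(n-1,2) + 12·C(n-1,3).
At n = 19: n-1 = 18, so g_{19} = 1 + 216 + 3672 + 9792 = 13681.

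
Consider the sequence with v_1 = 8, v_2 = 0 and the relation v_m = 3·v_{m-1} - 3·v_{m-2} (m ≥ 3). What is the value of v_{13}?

Step forward from the initial values:
v_3 = -24;  v_4 = -72;  v_5 = -144;  …;  v_{10} = 1944;  v_{11} = 3888;  v_{12} = 5832;  v_{13} = 5832.

5832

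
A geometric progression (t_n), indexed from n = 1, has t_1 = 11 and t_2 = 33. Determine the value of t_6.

2673

Common ratio r = 3.
t_n = 11·3^(n-1).
t_6 = 11·3^5 = 2673.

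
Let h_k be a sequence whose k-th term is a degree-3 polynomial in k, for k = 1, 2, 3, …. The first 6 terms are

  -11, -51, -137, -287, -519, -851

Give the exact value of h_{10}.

1st diffs: -40, -86, -150, -232, -332.
2nd diffs: -46, -64, -82, -100.
3rd diffs: -18, -18, -18 (constant).
Newton forward-difference form: h_k = -11 + (-40)·C(k-1,1) + (-46)·C(k-1,2) + (-18)·C(k-1,3).
At k = 10: k-1 = 9, so h_{10} = -11 - 360 - 1656 - 1512 = -3539.

-3539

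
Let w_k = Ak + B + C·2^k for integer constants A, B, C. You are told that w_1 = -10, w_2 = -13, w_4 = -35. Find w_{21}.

Write the equations: A + B + 2C = -10; 2A + B + 4C = -13; 4A + B + 16C = -35.
Subtracting the first from the second: A + 2C = -3.
Subtracting the second from the third: 2A + 12C = -22.
Solving: C = -2, A = 1, then B = -7.
So w_k = 1·k + (-7) + (-2)·2^k; at k=21 this is -4194290.

-4194290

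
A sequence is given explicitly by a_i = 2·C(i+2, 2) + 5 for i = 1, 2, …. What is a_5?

C(7, 2) = 21, so a_5 = 47.

47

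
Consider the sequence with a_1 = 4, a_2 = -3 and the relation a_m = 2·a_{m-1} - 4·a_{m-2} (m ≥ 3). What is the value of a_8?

Compute successive terms:
a_3 = -22; a_4 = -32; a_5 = 24; a_6 = 176; a_7 = 256; a_8 = -192.

-192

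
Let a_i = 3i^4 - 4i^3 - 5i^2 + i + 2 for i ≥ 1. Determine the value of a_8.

a_8 = 3·8^4 - 4·8^3 - 5·8^2 + 1·8 + 2 = 9930.

9930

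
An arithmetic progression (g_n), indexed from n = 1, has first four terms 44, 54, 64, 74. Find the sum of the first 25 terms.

4100

Common difference d = 10.
g_n = 44 + (n - 1)·10.
g_{25} = 284; S = 25·(44 + 284)/2 = 4100.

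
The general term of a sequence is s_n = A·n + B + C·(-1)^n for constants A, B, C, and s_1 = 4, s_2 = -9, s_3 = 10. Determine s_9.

Write the equations: A + B - C = 4; 2A + B + C = -9; 3A + B - C = 10.
Subtracting the first from the second: A + 2C = -13.
Subtracting the second from the third: A - 2C = 19.
Solving: C = -8, A = 3, then B = -7.
Hence s_9 = 3·9 + (-7) + (-8)·(-1) = 28.

28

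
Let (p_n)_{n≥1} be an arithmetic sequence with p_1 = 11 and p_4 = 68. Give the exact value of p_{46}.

Common difference d = (68 - 11) / (4 - 1) = 19.
p_n = 11 + (n - 1)·19.
p_{46} = 11 + 45·19 = 866.

866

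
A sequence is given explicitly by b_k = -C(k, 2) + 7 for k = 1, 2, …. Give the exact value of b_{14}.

-84

C(14, 2) = 91, so b_{14} = -84.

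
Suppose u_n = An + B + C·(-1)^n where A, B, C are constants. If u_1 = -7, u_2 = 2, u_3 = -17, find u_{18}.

-78

The three given values yield: A + B - C = -7; 2A + B + C = 2; 3A + B - C = -17.
Subtracting the first from the second: A + 2C = 9.
Subtracting the second from the third: A - 2C = -19.
Solving: C = 7, A = -5, then B = 5.
So u_n = -5·n + 5 + 7·(-1)^n; at n=18 this is -78.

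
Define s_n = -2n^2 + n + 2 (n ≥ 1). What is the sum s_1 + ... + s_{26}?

-11999

Over n = 1..26: Σn = 351, Σn² = 6201.
Total = (-2)·6201 + (1)·351 + (2)·26 = -11999.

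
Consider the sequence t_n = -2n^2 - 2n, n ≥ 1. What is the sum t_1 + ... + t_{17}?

-3876

Over n = 1..17: Σn = 153, Σn² = 1785.
Total = (-2)·1785 + (-2)·153 = -3876.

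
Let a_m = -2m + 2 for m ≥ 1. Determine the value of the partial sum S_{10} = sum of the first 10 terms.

Over m = 1..10: Σm = 55.
Total = (-2)·55 + (2)·10 = -90.

-90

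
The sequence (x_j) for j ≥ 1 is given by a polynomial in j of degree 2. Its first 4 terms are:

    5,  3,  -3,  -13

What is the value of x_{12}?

1st diffs: -2, -6, -10.
2nd diffs: -4, -4 (constant).
Newton forward-difference form: x_j = 5 + (-2)·C(j-1,1) + (-4)·C(j-1,2).
At j = 12: j-1 = 11, so x_{12} = 5 - 22 - 220 = -237.

-237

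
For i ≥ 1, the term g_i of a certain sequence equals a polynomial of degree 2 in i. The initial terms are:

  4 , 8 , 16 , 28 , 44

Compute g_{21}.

1st diffs: 4, 8, 12, 16.
2nd diffs: 4, 4, 4 (constant).
Newton forward-difference form: g_i = 4 + 4·C(i-1,1) + 4·C(i-1,2).
At i = 21: i-1 = 20, so g_{21} = 4 + 80 + 760 = 844.

844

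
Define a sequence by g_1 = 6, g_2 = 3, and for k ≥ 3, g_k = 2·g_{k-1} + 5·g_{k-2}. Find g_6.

Step forward from the initial values:
g_3 = 36;  g_4 = 87;  g_5 = 354;  g_6 = 1143.

1143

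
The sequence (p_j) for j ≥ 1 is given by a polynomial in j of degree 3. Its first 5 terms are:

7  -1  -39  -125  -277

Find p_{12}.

1st diffs: -8, -38, -86, -152.
2nd diffs: -30, -48, -66.
3rd diffs: -18, -18 (constant).
Newton forward-difference form: p_j = 7 + (-8)·C(j-1,1) + (-30)·C(j-1,2) + (-18)·C(j-1,3).
At j = 12: j-1 = 11, so p_{12} = 7 - 88 - 1650 - 2970 = -4701.

-4701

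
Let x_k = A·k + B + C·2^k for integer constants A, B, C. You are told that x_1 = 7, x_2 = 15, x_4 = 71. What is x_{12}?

Write the equations: A + B + 2C = 7; 2A + B + 4C = 15; 4A + B + 16C = 71.
Subtracting the first from the second: A + 2C = 8.
Subtracting the second from the third: 2A + 12C = 56.
Solving: C = 5, A = -2, then B = -1.
So x_k = -2·k + (-1) + 5·2^k; at k=12 this is 20455.

20455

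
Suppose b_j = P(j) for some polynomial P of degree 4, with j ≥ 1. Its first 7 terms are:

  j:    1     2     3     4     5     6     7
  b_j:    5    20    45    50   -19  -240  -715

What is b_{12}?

-12150

1st diffs: 15, 25, 5, -69, -221, -475.
2nd diffs: 10, -20, -74, -152, -254.
3rd diffs: -30, -54, -78, -102.
4th diffs: -24, -24, -24 (constant).
Newton forward-difference form: b_j = 5 + 15·C(j-1,1) + 10·C(j-1,2) + (-30)·C(j-1,3) + (-24)·C(j-1,4).
At j = 12: j-1 = 11, so b_{12} = 5 + 165 + 550 - 4950 - 7920 = -12150.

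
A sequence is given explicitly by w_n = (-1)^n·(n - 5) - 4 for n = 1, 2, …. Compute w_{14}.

(-1)^14 = 1; n - 5 at n=14 is 9; so w_{14} = 5.

5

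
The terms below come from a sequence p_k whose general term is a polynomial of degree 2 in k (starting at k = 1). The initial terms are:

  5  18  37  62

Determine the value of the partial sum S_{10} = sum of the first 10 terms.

1355

1st diffs: 13, 19, 25.
2nd diffs: 6, 6 (constant).
Newton forward-difference form: p_k = 5 + 13·C(k-1,1) + 6·C(k-1,2).
Continuing: …, 93, 130, 173, 222, …, p_{10} = 338.
Summing k = 1..10 (10 terms) gives 1355.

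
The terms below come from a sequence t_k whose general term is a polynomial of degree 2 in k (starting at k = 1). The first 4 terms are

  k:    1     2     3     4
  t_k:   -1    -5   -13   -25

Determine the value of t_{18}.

1st diffs: -4, -8, -12.
2nd diffs: -4, -4 (constant).
So t_k = -2k^2 + 2k - 1.
Evaluating at k = 18 gives t_{18} = -613.

-613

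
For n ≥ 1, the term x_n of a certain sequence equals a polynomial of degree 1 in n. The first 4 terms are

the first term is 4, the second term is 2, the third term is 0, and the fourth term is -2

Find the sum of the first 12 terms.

1st diffs: -2, -2, -2 (constant).
So x_n = -2n + 6.
Continuing: …, -4, -6, -8, -10, …, x_{12} = -18.
Summing n = 1..12 (12 terms) gives -84.

-84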